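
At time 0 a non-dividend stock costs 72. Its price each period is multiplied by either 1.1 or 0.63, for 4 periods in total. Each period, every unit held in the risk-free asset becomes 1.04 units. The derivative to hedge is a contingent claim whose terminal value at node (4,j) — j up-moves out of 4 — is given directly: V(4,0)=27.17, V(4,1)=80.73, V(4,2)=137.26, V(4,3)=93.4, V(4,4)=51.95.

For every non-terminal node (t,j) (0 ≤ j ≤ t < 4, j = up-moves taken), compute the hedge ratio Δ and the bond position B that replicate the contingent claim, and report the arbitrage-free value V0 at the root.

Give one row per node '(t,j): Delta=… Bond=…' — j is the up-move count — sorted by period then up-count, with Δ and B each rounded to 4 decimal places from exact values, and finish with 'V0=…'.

(0,0): Delta=-0.9924 Bond=133.4692
(1,0): Delta=-0.8636 Bond=132.9646
(1,1): Delta=-1.0032 Bond=139.6631
(2,0): Delta=4.0199 Bond=-1.2699
(2,1): Delta=-1.2729 Bond=158.7055
(2,2): Delta=-0.9806 Bond=143.2805
(3,0): Delta=6.3298 Bond=-42.9069
(3,1): Delta=3.8263 Bond=4.7651
(3,2): Delta=-1.7002 Bond=188.5106
(3,3): Delta=-0.9203 Bond=143.2314
V0=62.0168

Since d<R<u, set p* = (R−d)/(u−d) = 0.8723; price each node as the discounted p*-expectation of its children.
Payoff layer (t=4): V(4,0)=27.1700, V(4,1)=80.7300, V(4,2)=137.2600, V(4,3)=93.4000, V(4,4)=51.9500
(3,0): S=18.0034. Δ = (V_up−V_dn)/(S_up−S_dn) = (80.7300−27.1700)/(19.8037−11.3421) = 6.3298. V = [p*·80.7300 + (1−p*)·27.1700]/1.04 = 71.0505. B = V − Δ·S = -42.9069.
(3,1): S=31.4345. Δ = (V_up−V_dn)/(S_up−S_dn) = (137.2600−80.7300)/(34.5779−19.8037) = 3.8263. V = [p*·137.2600 + (1−p*)·80.7300]/1.04 = 125.0417. B = V − Δ·S = 4.7651.
(3,2): S=54.8856. Δ = (V_up−V_dn)/(S_up−S_dn) = (93.4000−137.2600)/(60.3742−34.5779) = -1.7002. V = [p*·93.4000 + (1−p*)·137.2600]/1.04 = 95.1915. B = V − Δ·S = 188.5106.
(3,3): S=95.8320. Δ = (V_up−V_dn)/(S_up−S_dn) = (51.9500−93.4000)/(105.4152−60.3742) = -0.9203. V = [p*·51.9500 + (1−p*)·93.4000]/1.04 = 55.0399. B = V − Δ·S = 143.2314.
(2,0): S=28.5768. Δ = (V_up−V_dn)/(S_up−S_dn) = (125.0417−71.0505)/(31.4345−18.0034) = 4.0199. V = [p*·125.0417 + (1−p*)·71.0505]/1.04 = 113.6050. B = V − Δ·S = -1.2699.
(2,1): S=49.8960. Δ = (V_up−V_dn)/(S_up−S_dn) = (95.1915−125.0417)/(54.8856−31.4345) = -1.2729. V = [p*·95.1915 + (1−p*)·125.0417]/1.04 = 95.1944. B = V − Δ·S = 158.7055.
(2,2): S=87.1200. Δ = (V_up−V_dn)/(S_up−S_dn) = (55.0399−95.1915)/(95.8320−54.8856) = -0.9806. V = [p*·55.0399 + (1−p*)·95.1915]/1.04 = 57.8516. B = V − Δ·S = 143.2805.
(1,0): S=45.3600. Δ = (V_up−V_dn)/(S_up−S_dn) = (95.1944−113.6050)/(49.8960−28.5768) = -0.8636. V = [p*·95.1944 + (1−p*)·113.6050]/1.04 = 93.7930. B = V − Δ·S = 132.9646.
(1,1): S=79.2000. Δ = (V_up−V_dn)/(S_up−S_dn) = (57.8516−95.1944)/(87.1200−49.8960) = -1.0032. V = [p*·57.8516 + (1−p*)·95.1944]/1.04 = 60.2103. B = V − Δ·S = 139.6631.
(0,0): S=72.0000. Δ = (V_up−V_dn)/(S_up−S_dn) = (60.2103−93.7930)/(79.2000−45.3600) = -0.9924. V = [p*·60.2103 + (1−p*)·93.7930]/1.04 = 62.0168. B = V − Δ·S = 133.4692.
Root portfolio cost Δ·72+B reproduces V0=62.0168.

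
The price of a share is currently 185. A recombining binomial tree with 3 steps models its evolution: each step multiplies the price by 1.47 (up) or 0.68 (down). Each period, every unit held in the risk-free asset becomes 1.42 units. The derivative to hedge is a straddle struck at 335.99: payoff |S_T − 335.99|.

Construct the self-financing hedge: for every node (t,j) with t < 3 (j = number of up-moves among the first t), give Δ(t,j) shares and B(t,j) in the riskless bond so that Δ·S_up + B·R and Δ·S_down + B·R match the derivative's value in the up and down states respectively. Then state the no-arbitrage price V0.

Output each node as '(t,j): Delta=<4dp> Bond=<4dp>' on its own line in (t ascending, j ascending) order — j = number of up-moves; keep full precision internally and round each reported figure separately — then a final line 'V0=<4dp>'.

(0,0): Delta=0.4986 Bond=-15.4204
(1,0): Delta=-1.0000 Bond=166.6286
(1,1): Delta=0.5455 Bond=-34.6351
(2,0): Delta=-1.0000 Bond=236.6127
(2,1): Delta=-1.0000 Bond=236.6127
(2,2): Delta=0.5938 Bond=-68.4923
V0=76.8231

No-arbitrage ⇒ martingale measure with p* = (R−d)/(u−d) = 0.9367.
Terminal payoffs: V(3,0)=277.8201, V(3,1)=210.2403, V(3,2)=64.1488, V(3,3)=251.6668
  t=2,j=0: stock 85.5440 → up 125.7497 (V=210.2403), down 58.1699 (V=277.8201). Price 151.0687; hedge Δ=-1.0000, bond B=236.6127.
  t=2,j=1: stock 184.9260 → up 271.8412 (V=64.1488), down 125.7497 (V=210.2403). Price 51.6867; hedge Δ=-1.0000, bond B=236.6127.
  t=2,j=2: stock 399.7665 → up 587.6568 (V=251.6668), down 271.8412 (V=64.1488). Price 168.8722; hedge Δ=0.5938, bond B=-68.4923.
  t=1,j=0: stock 125.8000 → up 184.9260 (V=51.6867), down 85.5440 (V=151.0687). Price 40.8286; hedge Δ=-1.0000, bond B=166.6286.
  t=1,j=1: stock 271.9500 → up 399.7665 (V=168.8722), down 184.9260 (V=51.6867). Price 113.7010; hedge Δ=0.5455, bond B=-34.6351.
  t=0,j=0: stock 185.0000 → up 271.9500 (V=113.7010), down 125.8000 (V=40.8286). Price 76.8231; hedge Δ=0.4986, bond B=-15.4204.
Each (Δ,B) replicates both successor values, so the strategy is self-financing and V0 is arbitrage-free.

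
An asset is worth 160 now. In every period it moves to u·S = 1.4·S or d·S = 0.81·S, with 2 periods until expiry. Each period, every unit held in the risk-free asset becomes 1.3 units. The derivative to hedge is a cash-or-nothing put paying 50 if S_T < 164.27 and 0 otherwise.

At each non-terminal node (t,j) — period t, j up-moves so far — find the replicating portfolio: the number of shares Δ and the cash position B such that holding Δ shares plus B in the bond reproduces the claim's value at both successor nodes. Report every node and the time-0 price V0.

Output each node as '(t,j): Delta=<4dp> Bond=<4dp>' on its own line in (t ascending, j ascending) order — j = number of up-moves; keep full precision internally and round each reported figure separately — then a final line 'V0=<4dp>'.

Risk-neutral probability p* = (R−d)/(u−d) = (1.3−0.81)/(1.4−0.81) = 0.8305.
Terminal payoffs: V(2,0)=50.0000, V(2,1)=0.0000, V(2,2)=0.0000
Node (1,0) S=129.6000: V=(p*·0.0000+(1−p*)·50.0000)/1.3=6.5189; Δ=(0.0000−50.0000)/(181.4400−104.9760)=-0.6539; B=V−Δ·S=91.2647
Node (1,1) S=224.0000: V=(p*·0.0000+(1−p*)·0.0000)/1.3=0.0000; Δ=(0.0000−0.0000)/(313.6000−181.4400)=0.0000; B=V−Δ·S=0.0000
Node (0,0) S=160.0000: V=(p*·0.0000+(1−p*)·6.5189)/1.3=0.8499; Δ=(0.0000−6.5189)/(224.0000−129.6000)=-0.0691; B=V−Δ·S=11.8989
Each (Δ,B) replicates both successor values, so the strategy is self-financing and V0 is arbitrage-free.

(0,0): Delta=-0.0691 Bond=11.8989
(1,0): Delta=-0.6539 Bond=91.2647
(1,1): Delta=0.0000 Bond=0.0000
V0=0.8499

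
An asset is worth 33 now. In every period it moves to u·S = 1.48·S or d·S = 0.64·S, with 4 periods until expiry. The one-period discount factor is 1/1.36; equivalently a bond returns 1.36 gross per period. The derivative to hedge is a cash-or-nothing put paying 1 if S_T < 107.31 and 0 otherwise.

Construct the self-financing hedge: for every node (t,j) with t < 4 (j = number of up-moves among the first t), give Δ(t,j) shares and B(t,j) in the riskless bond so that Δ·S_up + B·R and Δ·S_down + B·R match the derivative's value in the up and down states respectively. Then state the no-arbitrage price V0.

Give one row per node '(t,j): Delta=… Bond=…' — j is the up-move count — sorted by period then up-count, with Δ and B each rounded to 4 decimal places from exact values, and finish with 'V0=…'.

(0,0): Delta=-0.0090 Bond=0.4326
(1,0): Delta=0.0000 Bond=0.3975
(1,1): Delta=-0.0097 Bond=0.6201
(2,0): Delta=0.0000 Bond=0.5407
(2,1): Delta=0.0000 Bond=0.5407
(2,2): Delta=-0.0104 Bond=0.8937
(3,0): Delta=0.0000 Bond=0.7353
(3,1): Delta=0.0000 Bond=0.7353
(3,2): Delta=0.0000 Bond=0.7353
(3,3): Delta=-0.0111 Bond=1.2955
V0=0.1345

Since d<R<u, set p* = (R−d)/(u−d) = 0.8571; price each node as the discounted p*-expectation of its children.
Terminal payoffs: V(4,0)=1.0000, V(4,1)=1.0000, V(4,2)=1.0000, V(4,3)=1.0000, V(4,4)=0.0000
(3,0): S=8.6508. Δ = (V_up−V_dn)/(S_up−S_dn) = (1.0000−1.0000)/(12.8031−5.5365) = 0.0000. V = [p*·1.0000 + (1−p*)·1.0000]/1.36 = 0.7353. B = V − Δ·S = 0.7353.
(3,1): S=20.0049. Δ = (V_up−V_dn)/(S_up−S_dn) = (1.0000−1.0000)/(29.6072−12.8031) = 0.0000. V = [p*·1.0000 + (1−p*)·1.0000]/1.36 = 0.7353. B = V − Δ·S = 0.7353.
(3,2): S=46.2612. Δ = (V_up−V_dn)/(S_up−S_dn) = (1.0000−1.0000)/(68.4666−29.6072) = 0.0000. V = [p*·1.0000 + (1−p*)·1.0000]/1.36 = 0.7353. B = V − Δ·S = 0.7353.
(3,3): S=106.9791. Δ = (V_up−V_dn)/(S_up−S_dn) = (0.0000−1.0000)/(158.3291−68.4666) = -0.0111. V = [p*·0.0000 + (1−p*)·1.0000]/1.36 = 0.1050. B = V − Δ·S = 1.2955.
(2,0): S=13.5168. Δ = (V_up−V_dn)/(S_up−S_dn) = (0.7353−0.7353)/(20.0049−8.6508) = 0.0000. V = [p*·0.7353 + (1−p*)·0.7353]/1.36 = 0.5407. B = V − Δ·S = 0.5407.
(2,1): S=31.2576. Δ = (V_up−V_dn)/(S_up−S_dn) = (0.7353−0.7353)/(46.2612−20.0049) = 0.0000. V = [p*·0.7353 + (1−p*)·0.7353]/1.36 = 0.5407. B = V − Δ·S = 0.5407.
(2,2): S=72.2832. Δ = (V_up−V_dn)/(S_up−S_dn) = (0.1050−0.7353)/(106.9791−46.2612) = -0.0104. V = [p*·0.1050 + (1−p*)·0.7353]/1.36 = 0.1434. B = V − Δ·S = 0.8937.
(1,0): S=21.1200. Δ = (V_up−V_dn)/(S_up−S_dn) = (0.5407−0.5407)/(31.2576−13.5168) = 0.0000. V = [p*·0.5407 + (1−p*)·0.5407]/1.36 = 0.3975. B = V − Δ·S = 0.3975.
(1,1): S=48.8400. Δ = (V_up−V_dn)/(S_up−S_dn) = (0.1434−0.5407)/(72.2832−31.2576) = -0.0097. V = [p*·0.1434 + (1−p*)·0.5407]/1.36 = 0.1472. B = V − Δ·S = 0.6201.
(0,0): S=33.0000. Δ = (V_up−V_dn)/(S_up−S_dn) = (0.1472−0.3975)/(48.8400−21.1200) = -0.0090. V = [p*·0.1472 + (1−p*)·0.3975]/1.36 = 0.1345. B = V − Δ·S = 0.4326.
Each (Δ,B) replicates both successor values, so the strategy is self-financing and V0 is arbitrage-free.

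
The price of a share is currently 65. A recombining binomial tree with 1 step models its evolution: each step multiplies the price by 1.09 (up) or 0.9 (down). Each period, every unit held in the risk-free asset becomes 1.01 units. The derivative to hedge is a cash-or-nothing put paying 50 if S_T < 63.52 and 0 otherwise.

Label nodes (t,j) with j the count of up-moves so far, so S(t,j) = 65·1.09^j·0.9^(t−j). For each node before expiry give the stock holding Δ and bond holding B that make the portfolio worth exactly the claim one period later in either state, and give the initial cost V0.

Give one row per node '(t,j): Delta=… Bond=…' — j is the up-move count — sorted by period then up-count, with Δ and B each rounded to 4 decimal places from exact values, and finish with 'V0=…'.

(0,0): Delta=-4.0486 Bond=284.0021
V0=20.8442

Risk-neutral probability p* = (R−d)/(u−d) = (1.01−0.9)/(1.09−0.9) = 0.5789.
Terminal values V(1,·): V(1,0)=50.0000, V(1,1)=0.0000
(0,0): S=65.0000. Δ = (V_up−V_dn)/(S_up−S_dn) = (0.0000−50.0000)/(70.8500−58.5000) = -4.0486. V = [p*·0.0000 + (1−p*)·50.0000]/1.01 = 20.8442. B = V − Δ·S = 284.0021.
The time-0 hedge costs 20.8442, which is the no-arbitrage price.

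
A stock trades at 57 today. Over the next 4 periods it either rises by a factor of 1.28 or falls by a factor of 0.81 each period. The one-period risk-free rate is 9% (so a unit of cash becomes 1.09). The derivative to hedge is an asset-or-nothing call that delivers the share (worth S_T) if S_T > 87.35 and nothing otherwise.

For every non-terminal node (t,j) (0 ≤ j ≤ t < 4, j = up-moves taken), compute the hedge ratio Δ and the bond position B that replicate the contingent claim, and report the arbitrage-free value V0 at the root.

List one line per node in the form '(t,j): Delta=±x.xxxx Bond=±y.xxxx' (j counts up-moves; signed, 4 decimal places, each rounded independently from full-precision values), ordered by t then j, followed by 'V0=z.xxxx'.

Since d<R<u, set p* = (R−d)/(u−d) = 0.5957; price each node as the discounted p*-expectation of its children.
Payoff layer (t=4): V(4,0)=0.0000, V(4,1)=0.0000, V(4,2)=0.0000, V(4,3)=96.8255, V(4,4)=153.0082
  t=3,j=0: stock 30.2921 → up 38.7739 (V=0.0000), down 24.5366 (V=0.0000). Price 0.0000; hedge Δ=0.0000, bond B=0.0000.
  t=3,j=1: stock 47.8691 → up 61.2724 (V=0.0000), down 38.7739 (V=0.0000). Price 0.0000; hedge Δ=0.0000, bond B=0.0000.
  t=3,j=2: stock 75.6449 → up 96.8255 (V=96.8255), down 61.2724 (V=0.0000). Price 52.9204; hedge Δ=2.7234, bond B=-153.0913.
  t=3,j=3: stock 119.5377 → up 153.0082 (V=153.0082), down 96.8255 (V=96.8255). Price 119.5377; hedge Δ=1.0000, bond B=0.0000.
  t=2,j=0: stock 37.3977 → up 47.8691 (V=0.0000), down 30.2921 (V=0.0000). Price 0.0000; hedge Δ=0.0000, bond B=0.0000.
  t=2,j=1: stock 59.0976 → up 75.6449 (V=52.9204), down 47.8691 (V=0.0000). Price 28.9239; hedge Δ=1.9053, bond B=-83.6728.
  t=2,j=2: stock 93.3888 → up 119.5377 (V=119.5377), down 75.6449 (V=52.9204). Price 84.9608; hedge Δ=1.5177, bond B=-56.7779.
  t=1,j=0: stock 46.1700 → up 59.0976 (V=28.9239), down 37.3977 (V=0.0000). Price 15.8085; hedge Δ=1.3329, bond B=-45.7317.
  t=1,j=1: stock 72.9600 → up 93.3888 (V=84.9608), down 59.0976 (V=28.9239). Price 57.1629; hedge Δ=1.6341, bond B=-62.0645.
  t=0,j=0: stock 57.0000 → up 72.9600 (V=57.1629), down 46.1700 (V=15.8085). Price 37.1057; hedge Δ=1.5437, bond B=-50.8825.
The time-0 hedge costs 37.1057, which is the no-arbitrage price.

(0,0): Delta=1.5437 Bond=-50.8825
(1,0): Delta=1.3329 Bond=-45.7317
(1,1): Delta=1.6341 Bond=-62.0645
(2,0): Delta=0.0000 Bond=0.0000
(2,1): Delta=1.9053 Bond=-83.6728
(2,2): Delta=1.5177 Bond=-56.7779
(3,0): Delta=0.0000 Bond=0.0000
(3,1): Delta=0.0000 Bond=0.0000
(3,2): Delta=2.7234 Bond=-153.0913
(3,3): Delta=1.0000 Bond=0.0000
V0=37.1057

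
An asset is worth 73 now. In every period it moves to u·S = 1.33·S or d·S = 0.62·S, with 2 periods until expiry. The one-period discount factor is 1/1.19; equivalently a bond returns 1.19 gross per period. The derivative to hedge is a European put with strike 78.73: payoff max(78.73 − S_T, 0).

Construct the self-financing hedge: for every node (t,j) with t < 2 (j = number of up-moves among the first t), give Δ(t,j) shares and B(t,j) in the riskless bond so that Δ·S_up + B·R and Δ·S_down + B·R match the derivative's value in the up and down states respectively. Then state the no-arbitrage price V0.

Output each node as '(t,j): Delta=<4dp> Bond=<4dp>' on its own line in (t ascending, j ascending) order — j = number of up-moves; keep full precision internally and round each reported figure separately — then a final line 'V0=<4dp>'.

Under the risk-neutral measure, an up-move has probability p* = (R−d)/(u−d) = 0.8028 and values discount at R = 1.19.
At expiry t=2: V(2,0)=50.6688, V(2,1)=18.5342, V(2,2)=0.0000
Node (1,0) S=45.2600: V=(p*·18.5342+(1−p*)·50.6688)/1.19=20.8997; Δ=(18.5342−50.6688)/(60.1958−28.0612)=-1.0000; B=V−Δ·S=66.1597
Node (1,1) S=97.0900: V=(p*·0.0000+(1−p*)·18.5342)/1.19=3.0711; Δ=(0.0000−18.5342)/(129.1297−60.1958)=-0.2689; B=V−Δ·S=29.1756
Node (0,0) S=73.0000: V=(p*·3.0711+(1−p*)·20.8997)/1.19=5.5350; Δ=(3.0711−20.8997)/(97.0900−45.2600)=-0.3440; B=V−Δ·S=30.6456
The time-0 hedge costs 5.5350, which is the no-arbitrage price.

(0,0): Delta=-0.3440 Bond=30.6456
(1,0): Delta=-1.0000 Bond=66.1597
(1,1): Delta=-0.2689 Bond=29.1756
V0=5.5350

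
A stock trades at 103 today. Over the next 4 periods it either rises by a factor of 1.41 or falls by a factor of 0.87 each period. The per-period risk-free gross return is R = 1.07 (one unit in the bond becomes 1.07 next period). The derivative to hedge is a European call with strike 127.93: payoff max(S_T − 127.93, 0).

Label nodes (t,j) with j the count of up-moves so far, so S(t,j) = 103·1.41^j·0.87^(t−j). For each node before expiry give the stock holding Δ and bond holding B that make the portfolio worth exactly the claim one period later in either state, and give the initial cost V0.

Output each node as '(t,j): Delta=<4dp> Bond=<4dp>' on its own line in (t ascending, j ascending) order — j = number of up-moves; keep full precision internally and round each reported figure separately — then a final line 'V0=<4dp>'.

Risk-neutral probability p* = (R−d)/(u−d) = (1.07−0.87)/(1.41−0.87) = 0.3704.
Terminal payoffs: V(4,0)=0.0000, V(4,1)=0.0000, V(4,2)=27.0637, V(4,3)=123.2666, V(4,4)=279.1818
(3,0): S=67.8258. Δ = (V_up−V_dn)/(S_up−S_dn) = (0.0000−0.0000)/(95.6344−59.0085) = 0.0000. V = [p*·0.0000 + (1−p*)·0.0000]/1.07 = 0.0000. B = V − Δ·S = 0.0000.
(3,1): S=109.9246. Δ = (V_up−V_dn)/(S_up−S_dn) = (27.0637−0.0000)/(154.9937−95.6344) = 0.4559. V = [p*·27.0637 + (1−p*)·0.0000]/1.07 = 9.3678. B = V − Δ·S = -40.7501.
(3,2): S=178.1536. Δ = (V_up−V_dn)/(S_up−S_dn) = (123.2666−27.0637)/(251.1966−154.9937) = 1.0000. V = [p*·123.2666 + (1−p*)·27.0637]/1.07 = 58.5929. B = V − Δ·S = -119.5607.
(3,3): S=288.7318. Δ = (V_up−V_dn)/(S_up−S_dn) = (279.1818−123.2666)/(407.1118−251.1966) = 1.0000. V = [p*·279.1818 + (1−p*)·123.2666]/1.07 = 169.1710. B = V − Δ·S = -119.5607.
(2,0): S=77.9607. Δ = (V_up−V_dn)/(S_up−S_dn) = (9.3678−0.0000)/(109.9246−67.8258) = 0.2225. V = [p*·9.3678 + (1−p*)·0.0000]/1.07 = 3.2426. B = V − Δ·S = -14.1053.
(2,1): S=126.3501. Δ = (V_up−V_dn)/(S_up−S_dn) = (58.5929−9.3678)/(178.1536−109.9246) = 0.7215. V = [p*·58.5929 + (1−p*)·9.3678]/1.07 = 25.7938. B = V − Δ·S = -65.3637.
(2,2): S=204.7743. Δ = (V_up−V_dn)/(S_up−S_dn) = (169.1710−58.5929)/(288.7318−178.1536) = 1.0000. V = [p*·169.1710 + (1−p*)·58.5929]/1.07 = 93.0353. B = V − Δ·S = -111.7390.
(1,0): S=89.6100. Δ = (V_up−V_dn)/(S_up−S_dn) = (25.7938−3.2426)/(126.3501−77.9607) = 0.4660. V = [p*·25.7938 + (1−p*)·3.2426]/1.07 = 10.8363. B = V − Δ·S = -30.9251.
(1,1): S=145.2300. Δ = (V_up−V_dn)/(S_up−S_dn) = (93.0353−25.7938)/(204.7743−126.3501) = 0.8574. V = [p*·93.0353 + (1−p*)·25.7938]/1.07 = 47.3813. B = V − Δ·S = -77.1400.
(0,0): S=103.0000. Δ = (V_up−V_dn)/(S_up−S_dn) = (47.3813−10.8363)/(145.2300−89.6100) = 0.6570. V = [p*·47.3813 + (1−p*)·10.8363]/1.07 = 22.7771. B = V − Δ·S = -44.8988.
Self-financing check: at every node Δ·S+B equals the discounted successor values.

(0,0): Delta=0.6570 Bond=-44.8988
(1,0): Delta=0.4660 Bond=-30.9251
(1,1): Delta=0.8574 Bond=-77.1400
(2,0): Delta=0.2225 Bond=-14.1053
(2,1): Delta=0.7215 Bond=-65.3637
(2,2): Delta=1.0000 Bond=-111.7390
(3,0): Delta=0.0000 Bond=0.0000
(3,1): Delta=0.4559 Bond=-40.7501
(3,2): Delta=1.0000 Bond=-119.5607
(3,3): Delta=1.0000 Bond=-119.5607
V0=22.7771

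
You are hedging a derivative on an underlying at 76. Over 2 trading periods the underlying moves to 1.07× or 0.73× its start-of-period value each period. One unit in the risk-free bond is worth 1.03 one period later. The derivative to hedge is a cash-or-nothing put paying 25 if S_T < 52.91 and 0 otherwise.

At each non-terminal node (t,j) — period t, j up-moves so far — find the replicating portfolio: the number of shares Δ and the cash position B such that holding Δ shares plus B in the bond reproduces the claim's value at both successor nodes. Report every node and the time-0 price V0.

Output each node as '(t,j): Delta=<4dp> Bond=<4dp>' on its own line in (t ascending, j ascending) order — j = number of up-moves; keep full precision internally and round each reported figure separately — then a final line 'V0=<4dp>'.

(0,0): Delta=-0.1105 Bond=8.7247
(1,0): Delta=-1.3253 Bond=76.3849
(1,1): Delta=0.0000 Bond=0.0000
V0=0.3262

Risk-neutral probability p* = (R−d)/(u−d) = (1.03−0.73)/(1.07−0.73) = 0.8824.
Payoff layer (t=2): V(2,0)=25.0000, V(2,1)=0.0000, V(2,2)=0.0000
(1,0): S=55.4800. Δ = (V_up−V_dn)/(S_up−S_dn) = (0.0000−25.0000)/(59.3636−40.5004) = -1.3253. V = [p*·0.0000 + (1−p*)·25.0000]/1.03 = 2.8555. B = V − Δ·S = 76.3849.
(1,1): S=81.3200. Δ = (V_up−V_dn)/(S_up−S_dn) = (0.0000−0.0000)/(87.0124−59.3636) = 0.0000. V = [p*·0.0000 + (1−p*)·0.0000]/1.03 = 0.0000. B = V − Δ·S = 0.0000.
(0,0): S=76.0000. Δ = (V_up−V_dn)/(S_up−S_dn) = (0.0000−2.8555)/(81.3200−55.4800) = -0.1105. V = [p*·0.0000 + (1−p*)·2.8555]/1.03 = 0.3262. B = V − Δ·S = 8.7247.
Each (Δ,B) replicates both successor values, so the strategy is self-financing and V0 is arbitrage-free.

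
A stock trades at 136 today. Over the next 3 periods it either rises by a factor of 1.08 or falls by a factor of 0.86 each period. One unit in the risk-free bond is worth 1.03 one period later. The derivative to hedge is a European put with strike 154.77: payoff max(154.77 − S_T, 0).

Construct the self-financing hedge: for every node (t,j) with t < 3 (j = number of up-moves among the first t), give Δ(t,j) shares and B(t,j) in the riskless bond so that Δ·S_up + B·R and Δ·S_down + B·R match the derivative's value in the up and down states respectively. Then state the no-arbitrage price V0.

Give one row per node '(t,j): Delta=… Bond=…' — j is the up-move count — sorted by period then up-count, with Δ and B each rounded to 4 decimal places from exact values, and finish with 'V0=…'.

Since d<R<u, set p* = (R−d)/(u−d) = 0.7727; price each node as the discounted p*-expectation of its children.
Payoff layer (t=3): V(3,0)=68.2664, V(3,1)=46.1376, V(3,2)=18.3479, V(3,3)=0.0000
  t=2,j=0: stock 100.5856 → up 108.6324 (V=46.1376), down 86.5036 (V=68.2664). Price 49.6765; hedge Δ=-1.0000, bond B=150.2621.
  t=2,j=1: stock 126.3168 → up 136.4221 (V=18.3479), down 108.6324 (V=46.1376). Price 23.9453; hedge Δ=-1.0000, bond B=150.2621.
  t=2,j=2: stock 158.6304 → up 171.3208 (V=0.0000), down 136.4221 (V=18.3479). Price 4.0485; hedge Δ=-0.5257, bond B=87.4479.
  t=1,j=0: stock 116.9600 → up 126.3168 (V=23.9453), down 100.5856 (V=49.6765). Price 28.9256; hedge Δ=-1.0000, bond B=145.8856.
  t=1,j=1: stock 146.8800 → up 158.6304 (V=4.0485), down 126.3168 (V=23.9453). Price 8.3209; hedge Δ=-0.6157, bond B=98.7610.
  t=0,j=0: stock 136.0000 → up 146.8800 (V=8.3209), down 116.9600 (V=28.9256). Price 12.6250; hedge Δ=-0.6887, bond B=106.2826.
The time-0 hedge costs 12.6250, which is the no-arbitrage price.

(0,0): Delta=-0.6887 Bond=106.2826
(1,0): Delta=-1.0000 Bond=145.8856
(1,1): Delta=-0.6157 Bond=98.7610
(2,0): Delta=-1.0000 Bond=150.2621
(2,1): Delta=-1.0000 Bond=150.2621
(2,2): Delta=-0.5257 Bond=87.4479
V0=12.6250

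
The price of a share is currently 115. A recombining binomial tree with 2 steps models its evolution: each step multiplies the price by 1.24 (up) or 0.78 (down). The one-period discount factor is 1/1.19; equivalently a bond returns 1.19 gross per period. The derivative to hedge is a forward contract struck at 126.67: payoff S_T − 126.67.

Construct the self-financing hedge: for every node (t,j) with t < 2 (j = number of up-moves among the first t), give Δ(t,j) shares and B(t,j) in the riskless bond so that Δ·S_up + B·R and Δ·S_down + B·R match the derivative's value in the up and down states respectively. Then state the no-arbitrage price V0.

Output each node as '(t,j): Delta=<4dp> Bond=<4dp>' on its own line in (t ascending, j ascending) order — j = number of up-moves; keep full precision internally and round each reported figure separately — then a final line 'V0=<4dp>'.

Risk-neutral probability p* = (R−d)/(u−d) = (1.19−0.78)/(1.24−0.78) = 0.8913.
Payoff layer (t=2): V(2,0)=-56.7040, V(2,1)=-15.4420, V(2,2)=50.1540
(1,0): S=89.7000. Δ = (V_up−V_dn)/(S_up−S_dn) = (-15.4420−-56.7040)/(111.2280−69.9660) = 1.0000. V = [p*·-15.4420 + (1−p*)·-56.7040]/1.19 = -16.7454. B = V − Δ·S = -106.4454.
(1,1): S=142.6000. Δ = (V_up−V_dn)/(S_up−S_dn) = (50.1540−-15.4420)/(176.8240−111.2280) = 1.0000. V = [p*·50.1540 + (1−p*)·-15.4420]/1.19 = 36.1546. B = V − Δ·S = -106.4454.
(0,0): S=115.0000. Δ = (V_up−V_dn)/(S_up−S_dn) = (36.1546−-16.7454)/(142.6000−89.7000) = 1.0000. V = [p*·36.1546 + (1−p*)·-16.7454]/1.19 = 25.5501. B = V − Δ·S = -89.4499.
Root portfolio cost Δ·115+B reproduces V0=25.5501.

(0,0): Delta=1.0000 Bond=-89.4499
(1,0): Delta=1.0000 Bond=-106.4454
(1,1): Delta=1.0000 Bond=-106.4454
V0=25.5501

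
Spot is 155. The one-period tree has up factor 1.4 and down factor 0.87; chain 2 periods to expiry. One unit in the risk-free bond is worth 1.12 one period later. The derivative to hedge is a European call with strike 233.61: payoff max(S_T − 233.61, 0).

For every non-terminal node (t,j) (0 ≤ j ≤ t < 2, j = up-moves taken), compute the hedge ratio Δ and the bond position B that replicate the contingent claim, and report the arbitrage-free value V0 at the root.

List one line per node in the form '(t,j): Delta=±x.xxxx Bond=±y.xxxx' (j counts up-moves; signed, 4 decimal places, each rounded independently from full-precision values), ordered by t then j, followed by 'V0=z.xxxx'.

No-arbitrage ⇒ martingale measure with p* = (R−d)/(u−d) = 0.4717.
At expiry t=2: V(2,0)=0.0000, V(2,1)=0.0000, V(2,2)=70.1900
(1,0): S=134.8500. Δ = (V_up−V_dn)/(S_up−S_dn) = (0.0000−0.0000)/(188.7900−117.3195) = 0.0000. V = [p*·0.0000 + (1−p*)·0.0000]/1.12 = 0.0000. B = V − Δ·S = 0.0000.
(1,1): S=217.0000. Δ = (V_up−V_dn)/(S_up−S_dn) = (70.1900−0.0000)/(303.8000−188.7900) = 0.6103. V = [p*·70.1900 + (1−p*)·0.0000]/1.12 = 29.5612. B = V − Δ·S = -102.8728.
(0,0): S=155.0000. Δ = (V_up−V_dn)/(S_up−S_dn) = (29.5612−0.0000)/(217.0000−134.8500) = 0.3598. V = [p*·29.5612 + (1−p*)·0.0000]/1.12 = 12.4499. B = V − Δ·S = -43.3258.
Root portfolio cost Δ·155+B reproduces V0=12.4499.

(0,0): Delta=0.3598 Bond=-43.3258
(1,0): Delta=0.0000 Bond=0.0000
(1,1): Delta=0.6103 Bond=-102.8728
V0=12.4499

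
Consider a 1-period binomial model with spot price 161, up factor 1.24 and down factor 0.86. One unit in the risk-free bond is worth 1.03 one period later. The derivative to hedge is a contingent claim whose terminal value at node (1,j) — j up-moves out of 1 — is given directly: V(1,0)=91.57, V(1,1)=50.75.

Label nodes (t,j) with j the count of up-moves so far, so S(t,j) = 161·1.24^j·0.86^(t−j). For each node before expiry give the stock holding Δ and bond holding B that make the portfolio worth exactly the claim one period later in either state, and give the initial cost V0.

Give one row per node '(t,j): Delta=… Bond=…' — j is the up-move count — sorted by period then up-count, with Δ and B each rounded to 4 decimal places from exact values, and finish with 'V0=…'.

(0,0): Delta=-0.6672 Bond=178.5943
V0=71.1732

No-arbitrage ⇒ martingale measure with p* = (R−d)/(u−d) = 0.4474.
At expiry t=1: V(1,0)=91.5700, V(1,1)=50.7500
Node (0,0) S=161.0000: V=(p*·50.7500+(1−p*)·91.5700)/1.03=71.1732; Δ=(50.7500−91.5700)/(199.6400−138.4600)=-0.6672; B=V−Δ·S=178.5943
Check: Δ(0,0)·S0 + B(0,0) = 71.1732 = V0.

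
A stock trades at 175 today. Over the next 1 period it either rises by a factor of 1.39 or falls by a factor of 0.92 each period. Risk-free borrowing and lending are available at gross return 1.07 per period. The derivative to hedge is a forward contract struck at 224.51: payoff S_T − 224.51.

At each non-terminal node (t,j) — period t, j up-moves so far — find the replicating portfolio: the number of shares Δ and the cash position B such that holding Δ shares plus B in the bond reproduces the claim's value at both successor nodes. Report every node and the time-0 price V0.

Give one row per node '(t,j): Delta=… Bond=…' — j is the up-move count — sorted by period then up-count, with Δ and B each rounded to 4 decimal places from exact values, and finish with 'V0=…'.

(0,0): Delta=1.0000 Bond=-209.8224
V0=-34.8224

Since d<R<u, set p* = (R−d)/(u−d) = 0.3191; price each node as the discounted p*-expectation of its children.
At expiry t=1: V(1,0)=-63.5100, V(1,1)=18.7400
  t=0,j=0: stock 175.0000 → up 243.2500 (V=18.7400), down 161.0000 (V=-63.5100). Price -34.8224; hedge Δ=1.0000, bond B=-209.8224.
Self-financing check: at every node Δ·S+B equals the discounted successor values.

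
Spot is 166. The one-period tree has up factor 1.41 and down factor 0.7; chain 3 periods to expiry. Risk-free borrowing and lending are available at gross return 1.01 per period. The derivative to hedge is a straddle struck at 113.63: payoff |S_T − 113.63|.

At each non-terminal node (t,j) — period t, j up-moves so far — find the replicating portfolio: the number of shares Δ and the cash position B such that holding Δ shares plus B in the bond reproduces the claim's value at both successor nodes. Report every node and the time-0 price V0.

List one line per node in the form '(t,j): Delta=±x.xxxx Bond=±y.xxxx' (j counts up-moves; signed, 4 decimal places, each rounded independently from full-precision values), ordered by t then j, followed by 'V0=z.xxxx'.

(0,0): Delta=0.7007 Bond=-40.9214
(1,0): Delta=0.2334 Bond=12.9663
(1,1): Delta=1.0000 Bond=-111.3910
(2,0): Delta=-0.9633 Bond=110.4367
(2,1): Delta=1.0000 Bond=-112.5050
(2,2): Delta=1.0000 Bond=-112.5050
V0=75.3904

The replicating-portfolio and risk-neutral prices coincide; use p* = (1.01−0.7)/(1.41−0.7) = 0.4366 for the latter.
Terminal payoffs: V(3,0)=56.6920, V(3,1)=1.0594, V(3,2)=117.3872, V(3,3)=351.7047
  t=2,j=0: stock 81.3400 → up 114.6894 (V=1.0594), down 56.9380 (V=56.6920). Price 32.0809; hedge Δ=-0.9633, bond B=110.4367.
  t=2,j=1: stock 163.8420 → up 231.0172 (V=117.3872), down 114.6894 (V=1.0594). Price 51.3370; hedge Δ=1.0000, bond B=-112.5050.
  t=2,j=2: stock 330.0246 → up 465.3347 (V=351.7047), down 231.0172 (V=117.3872). Price 217.5196; hedge Δ=1.0000, bond B=-112.5050.
  t=1,j=0: stock 116.2000 → up 163.8420 (V=51.3370), down 81.3400 (V=32.0809). Price 40.0876; hedge Δ=0.2334, bond B=12.9663.
  t=1,j=1: stock 234.0600 → up 330.0246 (V=217.5196), down 163.8420 (V=51.3370). Price 122.6690; hedge Δ=1.0000, bond B=-111.3910.
  t=0,j=0: stock 166.0000 → up 234.0600 (V=122.6690), down 116.2000 (V=40.0876). Price 75.3904; hedge Δ=0.7007, bond B=-40.9214.
The time-0 hedge costs 75.3904, which is the no-arbitrage price.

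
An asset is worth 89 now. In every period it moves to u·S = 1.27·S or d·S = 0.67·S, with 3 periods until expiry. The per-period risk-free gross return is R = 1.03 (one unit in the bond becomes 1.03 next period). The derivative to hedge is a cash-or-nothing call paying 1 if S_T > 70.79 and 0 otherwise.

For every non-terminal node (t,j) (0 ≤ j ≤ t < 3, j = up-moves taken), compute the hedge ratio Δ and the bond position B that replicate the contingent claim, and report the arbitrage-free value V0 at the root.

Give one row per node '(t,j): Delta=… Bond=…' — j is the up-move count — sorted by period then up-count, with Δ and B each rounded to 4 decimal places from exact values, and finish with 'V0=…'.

The replicating-portfolio and risk-neutral prices coincide; use p* = (1.03−0.67)/(1.27−0.67) = 0.6000 for the latter.
Terminal payoffs: V(3,0)=0.0000, V(3,1)=0.0000, V(3,2)=1.0000, V(3,3)=1.0000
Node (2,0) S=39.9521: V=(p*·0.0000+(1−p*)·0.0000)/1.03=0.0000; Δ=(0.0000−0.0000)/(50.7392−26.7679)=0.0000; B=V−Δ·S=0.0000
Node (2,1) S=75.7301: V=(p*·1.0000+(1−p*)·0.0000)/1.03=0.5825; Δ=(1.0000−0.0000)/(96.1772−50.7392)=0.0220; B=V−Δ·S=-1.0841
Node (2,2) S=143.5481: V=(p*·1.0000+(1−p*)·1.0000)/1.03=0.9709; Δ=(1.0000−1.0000)/(182.3061−96.1772)=0.0000; B=V−Δ·S=0.9709
Node (1,0) S=59.6300: V=(p*·0.5825+(1−p*)·0.0000)/1.03=0.3393; Δ=(0.5825−0.0000)/(75.7301−39.9521)=0.0163; B=V−Δ·S=-0.6315
Node (1,1) S=113.0300: V=(p*·0.9709+(1−p*)·0.5825)/1.03=0.7918; Δ=(0.9709−0.5825)/(143.5481−75.7301)=0.0057; B=V−Δ·S=0.1445
Node (0,0) S=89.0000: V=(p*·0.7918+(1−p*)·0.3393)/1.03=0.5930; Δ=(0.7918−0.3393)/(113.0300−59.6300)=0.0085; B=V−Δ·S=-0.1611
Each (Δ,B) replicates both successor values, so the strategy is self-financing and V0 is arbitrage-free.

(0,0): Delta=0.0085 Bond=-0.1611
(1,0): Delta=0.0163 Bond=-0.6315
(1,1): Delta=0.0057 Bond=0.1445
(2,0): Delta=0.0000 Bond=0.0000
(2,1): Delta=0.0220 Bond=-1.0841
(2,2): Delta=0.0000 Bond=0.9709
V0=0.5930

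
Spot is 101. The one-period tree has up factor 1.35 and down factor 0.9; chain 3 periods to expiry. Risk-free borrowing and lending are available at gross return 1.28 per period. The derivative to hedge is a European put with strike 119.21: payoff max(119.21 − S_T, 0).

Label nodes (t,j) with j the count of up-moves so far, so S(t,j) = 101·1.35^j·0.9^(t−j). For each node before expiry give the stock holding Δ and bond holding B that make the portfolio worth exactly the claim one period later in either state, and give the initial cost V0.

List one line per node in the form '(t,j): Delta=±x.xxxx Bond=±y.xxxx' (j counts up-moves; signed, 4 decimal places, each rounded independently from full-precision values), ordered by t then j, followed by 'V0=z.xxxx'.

(0,0): Delta=-0.0429 Bond=4.6701
(1,0): Delta=-0.2508 Bond=24.8732
(1,1): Delta=-0.0174 Bond=2.4970
(2,0): Delta=-1.0000 Bond=93.1328
(2,1): Delta=-0.1588 Bond=20.5465
(2,2): Delta=0.0000 Bond=0.0000
V0=0.3381

Risk-neutral probability p* = (R−d)/(u−d) = (1.28−0.9)/(1.35−0.9) = 0.8444.
At expiry t=3: V(3,0)=45.5810, V(3,1)=8.7665, V(3,2)=0.0000, V(3,3)=0.0000
Node (2,0) S=81.8100: V=(p*·8.7665+(1−p*)·45.5810)/1.28=11.3228; Δ=(8.7665−45.5810)/(110.4435−73.6290)=-1.0000; B=V−Δ·S=93.1328
Node (2,1) S=122.7150: V=(p*·0.0000+(1−p*)·8.7665)/1.28=1.0654; Δ=(0.0000−8.7665)/(165.6653−110.4435)=-0.1588; B=V−Δ·S=20.5465
Node (2,2) S=184.0725: V=(p*·0.0000+(1−p*)·0.0000)/1.28=0.0000; Δ=(0.0000−0.0000)/(248.4979−165.6653)=0.0000; B=V−Δ·S=0.0000
Node (1,0) S=90.9000: V=(p*·1.0654+(1−p*)·11.3228)/1.28=2.0789; Δ=(1.0654−11.3228)/(122.7150−81.8100)=-0.2508; B=V−Δ·S=24.8732
Node (1,1) S=136.3500: V=(p*·0.0000+(1−p*)·1.0654)/1.28=0.1295; Δ=(0.0000−1.0654)/(184.0725−122.7150)=-0.0174; B=V−Δ·S=2.4970
Node (0,0) S=101.0000: V=(p*·0.1295+(1−p*)·2.0789)/1.28=0.3381; Δ=(0.1295−2.0789)/(136.3500−90.9000)=-0.0429; B=V−Δ·S=4.6701
Root portfolio cost Δ·101+B reproduces V0=0.3381.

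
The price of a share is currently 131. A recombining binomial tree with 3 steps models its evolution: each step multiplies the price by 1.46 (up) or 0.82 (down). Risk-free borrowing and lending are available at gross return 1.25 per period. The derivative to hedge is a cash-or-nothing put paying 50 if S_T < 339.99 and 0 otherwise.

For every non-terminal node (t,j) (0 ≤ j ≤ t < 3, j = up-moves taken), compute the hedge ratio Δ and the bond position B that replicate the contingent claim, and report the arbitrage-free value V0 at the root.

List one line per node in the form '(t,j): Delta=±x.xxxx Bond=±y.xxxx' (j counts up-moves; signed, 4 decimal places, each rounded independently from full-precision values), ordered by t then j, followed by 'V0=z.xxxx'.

Since d<R<u, set p* = (R−d)/(u−d) = 0.6719; price each node as the discounted p*-expectation of its children.
Payoff layer (t=3): V(3,0)=50.0000, V(3,1)=50.0000, V(3,2)=50.0000, V(3,3)=0.0000
(2,0): S=88.0844. Δ = (V_up−V_dn)/(S_up−S_dn) = (50.0000−50.0000)/(128.6032−72.2292) = 0.0000. V = [p*·50.0000 + (1−p*)·50.0000]/1.25 = 40.0000. B = V − Δ·S = 40.0000.
(2,1): S=156.8332. Δ = (V_up−V_dn)/(S_up−S_dn) = (50.0000−50.0000)/(228.9765−128.6032) = 0.0000. V = [p*·50.0000 + (1−p*)·50.0000]/1.25 = 40.0000. B = V − Δ·S = 40.0000.
(2,2): S=279.2396. Δ = (V_up−V_dn)/(S_up−S_dn) = (0.0000−50.0000)/(407.6898−228.9765) = -0.2798. V = [p*·0.0000 + (1−p*)·50.0000]/1.25 = 13.1250. B = V − Δ·S = 91.2500.
(1,0): S=107.4200. Δ = (V_up−V_dn)/(S_up−S_dn) = (40.0000−40.0000)/(156.8332−88.0844) = 0.0000. V = [p*·40.0000 + (1−p*)·40.0000]/1.25 = 32.0000. B = V − Δ·S = 32.0000.
(1,1): S=191.2600. Δ = (V_up−V_dn)/(S_up−S_dn) = (13.1250−40.0000)/(279.2396−156.8332) = -0.2196. V = [p*·13.1250 + (1−p*)·40.0000]/1.25 = 17.5547. B = V − Δ·S = 59.5469.
(0,0): S=131.0000. Δ = (V_up−V_dn)/(S_up−S_dn) = (17.5547−32.0000)/(191.2600−107.4200) = -0.1723. V = [p*·17.5547 + (1−p*)·32.0000]/1.25 = 17.8356. B = V − Δ·S = 40.4064.
Root portfolio cost Δ·131+B reproduces V0=17.8356.

(0,0): Delta=-0.1723 Bond=40.4064
(1,0): Delta=0.0000 Bond=32.0000
(1,1): Delta=-0.2196 Bond=59.5469
(2,0): Delta=0.0000 Bond=40.0000
(2,1): Delta=0.0000 Bond=40.0000
(2,2): Delta=-0.2798 Bond=91.2500
V0=17.8356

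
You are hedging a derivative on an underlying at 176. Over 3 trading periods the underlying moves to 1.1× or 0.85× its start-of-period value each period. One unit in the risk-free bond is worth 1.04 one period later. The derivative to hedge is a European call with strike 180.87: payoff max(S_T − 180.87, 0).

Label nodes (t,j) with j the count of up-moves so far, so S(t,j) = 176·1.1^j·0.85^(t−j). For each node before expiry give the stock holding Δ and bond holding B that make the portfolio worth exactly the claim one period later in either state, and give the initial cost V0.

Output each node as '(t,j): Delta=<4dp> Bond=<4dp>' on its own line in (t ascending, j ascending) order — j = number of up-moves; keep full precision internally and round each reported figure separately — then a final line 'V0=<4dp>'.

(0,0): Delta=0.6473 Bond=-93.0349
(1,0): Delta=0.0029 Bond=-0.3488
(1,1): Delta=0.8045 Bond=-127.2008
(2,0): Delta=0.0000 Bond=0.0000
(2,1): Delta=0.0035 Bond=-0.4773
(2,2): Delta=1.0000 Bond=-173.9135
V0=20.8878

No-arbitrage ⇒ martingale measure with p* = (R−d)/(u−d) = 0.7600.
Terminal values V(3,·): V(3,0)=0.0000, V(3,1)=0.0000, V(3,2)=0.1460, V(3,3)=53.3860
(2,0): S=127.1600. Δ = (V_up−V_dn)/(S_up−S_dn) = (0.0000−0.0000)/(139.8760−108.0860) = 0.0000. V = [p*·0.0000 + (1−p*)·0.0000]/1.04 = 0.0000. B = V − Δ·S = 0.0000.
(2,1): S=164.5600. Δ = (V_up−V_dn)/(S_up−S_dn) = (0.1460−0.0000)/(181.0160−139.8760) = 0.0035. V = [p*·0.1460 + (1−p*)·0.0000]/1.04 = 0.1067. B = V − Δ·S = -0.4773.
(2,2): S=212.9600. Δ = (V_up−V_dn)/(S_up−S_dn) = (53.3860−0.1460)/(234.2560−181.0160) = 1.0000. V = [p*·53.3860 + (1−p*)·0.1460]/1.04 = 39.0465. B = V − Δ·S = -173.9135.
(1,0): S=149.6000. Δ = (V_up−V_dn)/(S_up−S_dn) = (0.1067−0.0000)/(164.5600−127.1600) = 0.0029. V = [p*·0.1067 + (1−p*)·0.0000]/1.04 = 0.0780. B = V − Δ·S = -0.3488.
(1,1): S=193.6000. Δ = (V_up−V_dn)/(S_up−S_dn) = (39.0465−0.1067)/(212.9600−164.5600) = 0.8045. V = [p*·39.0465 + (1−p*)·0.1067]/1.04 = 28.5586. B = V − Δ·S = -127.2008.
(0,0): S=176.0000. Δ = (V_up−V_dn)/(S_up−S_dn) = (28.5586−0.0780)/(193.6000−149.6000) = 0.6473. V = [p*·28.5586 + (1−p*)·0.0780]/1.04 = 20.8878. B = V − Δ·S = -93.0349.
Check: Δ(0,0)·S0 + B(0,0) = 20.8878 = V0.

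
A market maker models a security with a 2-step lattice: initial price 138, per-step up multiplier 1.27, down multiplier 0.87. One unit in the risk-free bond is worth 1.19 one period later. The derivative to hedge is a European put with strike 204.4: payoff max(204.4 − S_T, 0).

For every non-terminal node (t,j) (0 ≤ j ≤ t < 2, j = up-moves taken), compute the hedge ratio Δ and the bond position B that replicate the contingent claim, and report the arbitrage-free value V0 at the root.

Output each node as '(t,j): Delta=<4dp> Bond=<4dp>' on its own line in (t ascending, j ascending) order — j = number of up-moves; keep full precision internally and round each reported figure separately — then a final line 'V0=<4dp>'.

(0,0): Delta=-0.7786 Bond=122.0016
(1,0): Delta=-1.0000 Bond=171.7647
(1,1): Delta=-0.7407 Bond=138.5362
V0=14.5565

Risk-neutral probability p* = (R−d)/(u−d) = (1.19−0.87)/(1.27−0.87) = 0.8000.
Payoff layer (t=2): V(2,0)=99.9478, V(2,1)=51.9238, V(2,2)=0.0000
Node (1,0) S=120.0600: V=(p*·51.9238+(1−p*)·99.9478)/1.19=51.7047; Δ=(51.9238−99.9478)/(152.4762−104.4522)=-1.0000; B=V−Δ·S=171.7647
Node (1,1) S=175.2600: V=(p*·0.0000+(1−p*)·51.9238)/1.19=8.7267; Δ=(0.0000−51.9238)/(222.5802−152.4762)=-0.7407; B=V−Δ·S=138.5362
Node (0,0) S=138.0000: V=(p*·8.7267+(1−p*)·51.7047)/1.19=14.5565; Δ=(8.7267−51.7047)/(175.2600−120.0600)=-0.7786; B=V−Δ·S=122.0016
Check: Δ(0,0)·S0 + B(0,0) = 14.5565 = V0.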